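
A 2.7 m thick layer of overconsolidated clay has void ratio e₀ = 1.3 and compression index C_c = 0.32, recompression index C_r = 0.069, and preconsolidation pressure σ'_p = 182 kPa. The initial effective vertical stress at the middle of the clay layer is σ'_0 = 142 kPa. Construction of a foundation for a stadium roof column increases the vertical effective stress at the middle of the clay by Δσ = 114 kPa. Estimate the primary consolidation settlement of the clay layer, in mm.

S_c ≈ 64.4 mm

Final effective stress: σ'_f = 142 + 114 = 256 kPa.
σ'_f = 256 > σ'_p = 182 kPa, so the stress path crosses the preconsolidation pressure — recompression up to σ'_p, then virgin compression beyond:
S_c = H/(1+e₀)·[C_r·log₁₀(σ'_p/σ'_0) + C_c·log₁₀(σ'_f/σ'_p)]
    = 2.7/2.3 × [0.069×log₁₀(182/142) + 0.32×log₁₀(256/182)]
    = 1.1739 × [0.007437 + 0.047414] = 0.06439 m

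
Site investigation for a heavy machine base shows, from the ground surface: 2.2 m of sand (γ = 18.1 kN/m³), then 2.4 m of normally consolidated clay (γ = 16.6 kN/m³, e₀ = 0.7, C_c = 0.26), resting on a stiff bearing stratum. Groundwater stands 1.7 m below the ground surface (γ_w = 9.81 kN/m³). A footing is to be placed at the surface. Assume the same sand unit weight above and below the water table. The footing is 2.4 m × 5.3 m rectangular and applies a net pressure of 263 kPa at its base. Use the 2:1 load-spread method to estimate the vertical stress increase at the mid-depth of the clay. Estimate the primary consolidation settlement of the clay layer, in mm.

Mid-depth of clay below the ground surface: z = 2.2 + 2.4/2 = 3.4 m.
Total vertical stress at mid-clay: σ_v = 18.1×2.2 + 16.6×1.2 = 59.74 kPa.
Pore pressure: u = 9.81×(3.4 − 1.7) = 16.677 kPa.
Initial effective stress: σ'_0 = σ_v − u = 59.74 − 16.677 = 43.063 kPa.
Stress increase at mid-clay by the 2:1 spreading method:
Δσ = qBL/((B+z)(L+z)) = 263×2.4×5.3/((2.4+3.4)(5.3+3.4)) = 66.297 kPa
Final effective stress: σ'_f = σ'_0 + Δσ = 43.063 + 66.297 = 109.36 kPa.
Normally consolidated clay, so the full stress increment lies on the virgin compression line:
S_c = C_c·H/(1+e₀)·log₁₀(σ'_f/σ'_0) = 0.26×2.4/(1+0.7)×log₁₀(109.36/43.063)
    = 0.36706 × 0.40475 = 0.1486 m

S_c ≈ 149 mm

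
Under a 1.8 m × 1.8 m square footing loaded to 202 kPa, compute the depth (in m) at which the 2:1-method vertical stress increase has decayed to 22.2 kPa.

2:1 spreading — at depth z the loaded area has grown by z in each plan dimension:
qB²/(B+z)² = Δσ_z ⇒ z = B(√(q/Δσ_z) − 1) = 1.8×(√(202/22.2) − 1) = 3.63 m

z ≈ 3.63 m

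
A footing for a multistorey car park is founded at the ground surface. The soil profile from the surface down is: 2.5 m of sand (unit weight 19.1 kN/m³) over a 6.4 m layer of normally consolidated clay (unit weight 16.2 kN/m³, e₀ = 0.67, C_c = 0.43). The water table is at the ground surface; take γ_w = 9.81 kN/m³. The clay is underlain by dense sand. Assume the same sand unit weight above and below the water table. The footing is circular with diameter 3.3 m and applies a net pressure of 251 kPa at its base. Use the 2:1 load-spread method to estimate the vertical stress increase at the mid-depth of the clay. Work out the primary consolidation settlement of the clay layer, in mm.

Mid-depth of clay below the ground surface: z = 2.5 + 6.4/2 = 5.7 m.
Total vertical stress at mid-clay: σ_v = 19.1×2.5 + 16.2×3.2 = 99.59 kPa.
Pore pressure: u = 9.81×(5.7 − 0) = 55.917 kPa.
Initial effective stress: σ'_0 = σ_v − u = 99.59 − 55.917 = 43.673 kPa.
Stress increase at mid-clay by the 2:1 spreading method:
Δσ ≈ qD²/(D+z)² = 251×3.3²/(3.3+5.7)² = 33.746 kPa
Final effective stress: σ'_f = σ'_0 + Δσ = 43.673 + 33.746 = 77.419 kPa.
Normally consolidated clay, so the full stress increment lies on the virgin compression line:
S_c = C_c·H/(1+e₀)·log₁₀(σ'_f/σ'_0) = 0.43×6.4/(1+0.67)×log₁₀(77.419/43.673)
    = 1.6479 × 0.24863 = 0.4097 m

S_c ≈ 410 mm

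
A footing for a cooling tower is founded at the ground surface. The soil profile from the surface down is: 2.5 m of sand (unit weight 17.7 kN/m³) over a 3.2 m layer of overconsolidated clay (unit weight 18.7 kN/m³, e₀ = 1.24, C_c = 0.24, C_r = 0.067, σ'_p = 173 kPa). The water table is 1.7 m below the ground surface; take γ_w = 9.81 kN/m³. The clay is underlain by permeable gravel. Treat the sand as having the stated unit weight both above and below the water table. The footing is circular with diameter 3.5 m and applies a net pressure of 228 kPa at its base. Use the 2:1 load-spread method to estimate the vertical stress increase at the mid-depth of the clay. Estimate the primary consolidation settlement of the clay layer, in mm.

Mid-depth of clay below the ground surface: z = 2.5 + 3.2/2 = 4.1 m.
Total vertical stress at mid-clay: σ_v = 17.7×2.5 + 18.7×1.6 = 74.17 kPa.
Pore pressure: u = 9.81×(4.1 − 1.7) = 23.544 kPa.
Initial effective stress: σ'_0 = σ_v − u = 74.17 − 23.544 = 50.626 kPa.
Stress increase at mid-clay by the 2:1 spreading method:
Δσ ≈ qD²/(D+z)² = 228×3.5²/(3.5+4.1)² = 48.355 kPa
Final effective stress: σ'_f = 50.626 + 48.355 = 98.981 kPa.
σ'_f = 98.981 ≤ σ'_p = 173 kPa, so the clay remains overconsolidated and only the recompression index applies:
S_c = C_r·H/(1+e₀)·log₁₀(σ'_f/σ'_0) = 0.067×3.2/2.24×log₁₀(98.981/50.626)
    = 0.095716 × 0.29118 = 0.02787 m

S_c ≈ 27.9 mm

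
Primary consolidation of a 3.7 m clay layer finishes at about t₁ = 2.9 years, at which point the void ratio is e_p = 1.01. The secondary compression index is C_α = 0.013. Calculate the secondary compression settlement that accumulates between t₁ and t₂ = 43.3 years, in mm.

S_s ≈ 28.1 mm

Secondary compression: S_s = C_α·H/(1+e_p)·log₁₀(t₂/t₁)
S_s = 0.013×3.7/(1+1.01)×log₁₀(43.3/2.9)
    = 0.02393 × 1.174 = 0.0281 m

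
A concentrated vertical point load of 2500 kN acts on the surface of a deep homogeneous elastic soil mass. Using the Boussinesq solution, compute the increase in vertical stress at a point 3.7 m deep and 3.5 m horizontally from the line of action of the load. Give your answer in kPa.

Boussinesq vertical stress below a point load on an elastic half-space:
Δσ_z = 3P/(2πz²) · [1 + (r/z)²]^(−5/2)
r/z = 3.5/3.7 = 0.94595; [1+(r/z)²]^(−5/2) = 0.20234.
Δσ_z = 3×2500/(2π×3.7²) × 0.20234 = 87.192 × 0.20234 = 17.64 kPa

Δσ_z ≈ 17.6 kPa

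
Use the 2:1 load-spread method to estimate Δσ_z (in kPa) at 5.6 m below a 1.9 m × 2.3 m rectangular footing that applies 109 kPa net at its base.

Δσ_z ≈ 8.04 kPa

By the 2:1 method the load spreads at 1 horizontal : 2 vertical, so at depth z the loaded area has grown by z in each plan dimension:
Δσ = qBL/((B+z)(L+z)) = 109×1.9×2.3/((1.9+5.6)(2.3+5.6)) = 8.0393 kPa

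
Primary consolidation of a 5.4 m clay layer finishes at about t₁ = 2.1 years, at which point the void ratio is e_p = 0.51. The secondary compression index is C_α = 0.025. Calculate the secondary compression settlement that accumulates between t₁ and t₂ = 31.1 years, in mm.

Secondary compression: S_s = C_α·H/(1+e_p)·log₁₀(t₂/t₁)
S_s = 0.025×5.4/(1+0.51)×log₁₀(31.1/2.1)
    = 0.0894 × 1.171 = 0.1047 m

S_s ≈ 105 mm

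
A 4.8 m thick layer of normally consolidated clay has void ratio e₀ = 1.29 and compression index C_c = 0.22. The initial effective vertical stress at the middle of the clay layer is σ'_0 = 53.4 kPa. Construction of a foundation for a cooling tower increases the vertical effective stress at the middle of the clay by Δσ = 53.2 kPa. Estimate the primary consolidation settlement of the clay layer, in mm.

S_c ≈ 138 mm

Final effective stress: σ'_f = σ'_0 + Δσ = 53.4 + 53.2 = 106.6 kPa.
Normally consolidated clay, so the full stress increment lies on the virgin compression line:
S_c = C_c·H/(1+e₀)·log₁₀(σ'_f/σ'_0) = 0.22×4.8/(1+1.29)×log₁₀(106.6/53.4)
    = 0.46114 × 0.30022 = 0.1384 m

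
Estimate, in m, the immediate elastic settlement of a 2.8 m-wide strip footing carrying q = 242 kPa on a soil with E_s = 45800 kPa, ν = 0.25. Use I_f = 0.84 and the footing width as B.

S_e ≈ 0.0117 m

Immediate (elastic) settlement: S_e = q·B·(1−ν²)/E_s · I_f.
S_e = 242 × 2.8 × (1 − 0.25²) / 45800 × 0.84
    = 242 × 2.8 × 0.9375 / 45800 × 0.84
    = 0.01165 m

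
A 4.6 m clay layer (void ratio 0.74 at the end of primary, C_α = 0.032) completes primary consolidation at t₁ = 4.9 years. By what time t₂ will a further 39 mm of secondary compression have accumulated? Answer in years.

t₂ ≈ 14.2 years

S_s = C_α·H/(1+e_p)·log₁₀(t₂/t₁) ⇒ log₁₀(t₂/t₁) = S_s·(1+e_p)/(C_α·H).
log₁₀(t₂/t₁) = 0.039 × (1+0.74) / (0.032×4.6) = 0.461
t₂ = t₁ × 10^0.461 = 4.9 × 2.891 = 14.16 years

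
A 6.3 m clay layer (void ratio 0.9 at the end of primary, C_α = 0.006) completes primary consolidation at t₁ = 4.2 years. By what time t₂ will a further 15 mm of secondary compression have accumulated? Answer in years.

S_s = C_α·H/(1+e_p)·log₁₀(t₂/t₁) ⇒ log₁₀(t₂/t₁) = S_s·(1+e_p)/(C_α·H).
log₁₀(t₂/t₁) = 0.015 × (1+0.9) / (0.006×6.3) = 0.754
t₂ = t₁ × 10^0.754 = 4.2 × 5.675 = 23.84 years

t₂ ≈ 23.8 years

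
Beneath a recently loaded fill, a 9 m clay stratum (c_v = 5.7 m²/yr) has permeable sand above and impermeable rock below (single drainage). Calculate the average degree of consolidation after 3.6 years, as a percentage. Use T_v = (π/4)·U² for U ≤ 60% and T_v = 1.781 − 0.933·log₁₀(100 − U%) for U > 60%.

Drainage path length: H_d = H = 9 m (single drainage).
T_v = c_v·t/H_d² = 5.7×3.6/9² = 0.25333.
T_v = 0.25333 corresponds to the U ≤ 60% branch:
U = √(4T_v/π) = 0.5679

U ≈ 56.8 %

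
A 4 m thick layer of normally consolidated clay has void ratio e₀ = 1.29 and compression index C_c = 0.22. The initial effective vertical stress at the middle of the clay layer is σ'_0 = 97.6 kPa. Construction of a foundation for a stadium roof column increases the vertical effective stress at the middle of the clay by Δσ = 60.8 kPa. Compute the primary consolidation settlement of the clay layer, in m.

Final effective stress: σ'_f = σ'_0 + Δσ = 97.6 + 60.8 = 158.4 kPa.
Normally consolidated clay, so the full stress increment lies on the virgin compression line:
S_c = C_c·H/(1+e₀)·log₁₀(σ'_f/σ'_0) = 0.22×4/(1+1.29)×log₁₀(158.4/97.6)
    = 0.38428 × 0.21031 = 0.08082 m

S_c ≈ 0.0808 m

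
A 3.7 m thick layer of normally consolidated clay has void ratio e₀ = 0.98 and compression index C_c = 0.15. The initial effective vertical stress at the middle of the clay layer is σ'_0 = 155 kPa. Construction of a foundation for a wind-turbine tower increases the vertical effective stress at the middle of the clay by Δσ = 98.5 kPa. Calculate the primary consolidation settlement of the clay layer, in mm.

Final effective stress: σ'_f = σ'_0 + Δσ = 155 + 98.5 = 253.5 kPa.
Normally consolidated clay, so the full stress increment lies on the virgin compression line:
S_c = C_c·H/(1+e₀)·log₁₀(σ'_f/σ'_0) = 0.15×3.7/(1+0.98)×log₁₀(253.5/155)
    = 0.2803 × 0.21365 = 0.05989 m

S_c ≈ 59.9 mm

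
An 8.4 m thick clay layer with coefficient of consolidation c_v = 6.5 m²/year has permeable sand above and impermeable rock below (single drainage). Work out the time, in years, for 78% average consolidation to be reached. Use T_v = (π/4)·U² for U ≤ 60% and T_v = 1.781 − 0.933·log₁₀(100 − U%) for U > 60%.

Drainage path length: H_d = H = 8.4 m (single drainage).
U > 60%: T_v = 1.781 − 0.933·log₁₀(100 − 78) = 0.52852.
t = T_v·H_d²/c_v = 0.52852×8.4²/6.5 = 5.737 years.

t ≈ 5.74 years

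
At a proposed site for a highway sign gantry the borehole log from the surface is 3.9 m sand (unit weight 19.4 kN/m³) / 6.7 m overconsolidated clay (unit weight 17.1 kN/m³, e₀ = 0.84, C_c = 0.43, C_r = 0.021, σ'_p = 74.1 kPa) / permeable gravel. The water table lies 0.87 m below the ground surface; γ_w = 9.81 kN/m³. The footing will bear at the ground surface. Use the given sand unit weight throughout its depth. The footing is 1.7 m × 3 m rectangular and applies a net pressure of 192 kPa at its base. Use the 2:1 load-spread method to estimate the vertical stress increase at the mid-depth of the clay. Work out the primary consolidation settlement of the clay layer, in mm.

Mid-depth of clay below the ground surface: z = 3.9 + 6.7/2 = 7.25 m.
Total vertical stress at mid-clay: σ_v = 19.4×3.9 + 17.1×3.35 = 132.94 kPa.
Pore pressure: u = 9.81×(7.25 − 0.87) = 62.588 kPa.
Initial effective stress: σ'_0 = σ_v − u = 132.94 − 62.588 = 70.352 kPa.
Stress increase at mid-clay by the 2:1 spreading method:
Δσ = qBL/((B+z)(L+z)) = 192×1.7×3/((1.7+7.25)(3+7.25)) = 10.674 kPa
Final effective stress: σ'_f = 70.352 + 10.674 = 81.026 kPa.
σ'_f = 81.026 > σ'_p = 74.1 kPa, so the stress path crosses the preconsolidation pressure — recompression up to σ'_p, then virgin compression beyond:
S_c = H/(1+e₀)·[C_r·log₁₀(σ'_p/σ'_0) + C_c·log₁₀(σ'_f/σ'_p)]
    = 6.7/1.84 × [0.021×log₁₀(74.1/70.352) + 0.43×log₁₀(81.026/74.1)]
    = 3.6413 × [0.00047338 + 0.016687] = 0.06249 m

S_c ≈ 62.5 mm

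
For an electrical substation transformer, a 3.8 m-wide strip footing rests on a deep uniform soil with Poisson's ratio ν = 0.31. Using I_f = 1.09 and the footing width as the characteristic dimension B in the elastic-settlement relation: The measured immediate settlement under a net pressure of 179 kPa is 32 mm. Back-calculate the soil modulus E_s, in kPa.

S_e = q·B·(1−ν²)/E_s · I_f  ⇒  E_s = q·B·(1−ν²)·I_f / S_e.
E_s = 179 × 3.8 × 0.9039 × 1.09 / 0.032 = 20940 kPa

E_s ≈ 20900 kPa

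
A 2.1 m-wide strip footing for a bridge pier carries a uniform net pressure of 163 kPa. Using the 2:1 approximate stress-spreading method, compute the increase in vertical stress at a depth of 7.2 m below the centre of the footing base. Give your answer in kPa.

By the 2:1 method the load spreads at 1 horizontal : 2 vertical, so at depth z the loaded area has grown by z in each plan dimension:
Δσ = qB/(B+z) = 163×2.1/(2.1+7.2) = 36.806 kPa

Δσ_z ≈ 36.8 kPa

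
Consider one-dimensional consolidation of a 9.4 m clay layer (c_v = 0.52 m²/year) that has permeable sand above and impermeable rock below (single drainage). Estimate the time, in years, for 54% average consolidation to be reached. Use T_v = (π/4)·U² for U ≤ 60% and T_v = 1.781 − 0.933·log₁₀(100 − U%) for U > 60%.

Drainage path length: H_d = H = 9.4 m (single drainage).
U ≤ 60%: T_v = (π/4)·U² = (π/4)×0.54² = 0.22902.
t = T_v·H_d²/c_v = 0.22902×9.4²/0.52 = 38.92 years.

t ≈ 38.9 years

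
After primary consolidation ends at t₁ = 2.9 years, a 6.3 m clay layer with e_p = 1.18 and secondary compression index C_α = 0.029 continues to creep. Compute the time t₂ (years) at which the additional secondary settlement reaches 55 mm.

t₂ ≈ 13.1 years

S_s = C_α·H/(1+e_p)·log₁₀(t₂/t₁) ⇒ log₁₀(t₂/t₁) = S_s·(1+e_p)/(C_α·H).
log₁₀(t₂/t₁) = 0.055 × (1+1.18) / (0.029×6.3) = 0.6563
t₂ = t₁ × 10^0.6563 = 2.9 × 4.532 = 13.14 years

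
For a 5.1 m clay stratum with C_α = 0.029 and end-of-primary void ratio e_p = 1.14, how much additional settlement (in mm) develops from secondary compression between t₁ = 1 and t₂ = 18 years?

Secondary compression: S_s = C_α·H/(1+e_p)·log₁₀(t₂/t₁)
S_s = 0.029×5.1/(1+1.14)×log₁₀(18/1)
    = 0.06911 × 1.255 = 0.08675 m

S_s ≈ 86.8 mm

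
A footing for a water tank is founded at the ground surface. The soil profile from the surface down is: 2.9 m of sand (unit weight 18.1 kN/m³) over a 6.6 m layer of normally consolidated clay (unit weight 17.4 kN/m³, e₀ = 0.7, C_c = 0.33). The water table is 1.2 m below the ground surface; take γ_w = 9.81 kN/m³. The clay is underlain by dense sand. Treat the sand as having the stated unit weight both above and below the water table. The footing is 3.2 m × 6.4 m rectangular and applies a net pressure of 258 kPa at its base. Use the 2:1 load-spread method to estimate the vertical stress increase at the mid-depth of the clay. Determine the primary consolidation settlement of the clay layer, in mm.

S_c ≈ 306 mm

Mid-depth of clay below the ground surface: z = 2.9 + 6.6/2 = 6.2 m.
Total vertical stress at mid-clay: σ_v = 18.1×2.9 + 17.4×3.3 = 109.91 kPa.
Pore pressure: u = 9.81×(6.2 − 1.2) = 49.05 kPa.
Initial effective stress: σ'_0 = σ_v − u = 109.91 − 49.05 = 60.86 kPa.
Stress increase at mid-clay by the 2:1 spreading method:
Δσ = qBL/((B+z)(L+z)) = 258×3.2×6.4/((3.2+6.2)(6.4+6.2)) = 44.612 kPa
Final effective stress: σ'_f = σ'_0 + Δσ = 60.86 + 44.612 = 105.47 kPa.
Normally consolidated clay, so the full stress increment lies on the virgin compression line:
S_c = C_c·H/(1+e₀)·log₁₀(σ'_f/σ'_0) = 0.33×6.6/(1+0.7)×log₁₀(105.47/60.86)
    = 1.2812 × 0.2388 = 0.306 m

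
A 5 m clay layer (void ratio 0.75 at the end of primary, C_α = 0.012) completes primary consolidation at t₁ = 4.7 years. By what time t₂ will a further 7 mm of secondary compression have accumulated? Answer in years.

t₂ ≈ 7.52 years

S_s = C_α·H/(1+e_p)·log₁₀(t₂/t₁) ⇒ log₁₀(t₂/t₁) = S_s·(1+e_p)/(C_α·H).
log₁₀(t₂/t₁) = 0.007 × (1+0.75) / (0.012×5) = 0.2042
t₂ = t₁ × 10^0.2042 = 4.7 × 1.6 = 7.521 years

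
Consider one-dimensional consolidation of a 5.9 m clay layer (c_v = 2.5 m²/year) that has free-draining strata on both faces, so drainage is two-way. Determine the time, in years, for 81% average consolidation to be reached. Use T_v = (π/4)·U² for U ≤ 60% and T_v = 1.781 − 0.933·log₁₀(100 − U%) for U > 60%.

Drainage path length: H_d = H/2 = 2.95 m (double drainage).
U > 60%: T_v = 1.781 − 0.933·log₁₀(100 − 81) = 0.58792.
t = T_v·H_d²/c_v = 0.58792×2.95²/2.5 = 2.047 years.

t ≈ 2.05 years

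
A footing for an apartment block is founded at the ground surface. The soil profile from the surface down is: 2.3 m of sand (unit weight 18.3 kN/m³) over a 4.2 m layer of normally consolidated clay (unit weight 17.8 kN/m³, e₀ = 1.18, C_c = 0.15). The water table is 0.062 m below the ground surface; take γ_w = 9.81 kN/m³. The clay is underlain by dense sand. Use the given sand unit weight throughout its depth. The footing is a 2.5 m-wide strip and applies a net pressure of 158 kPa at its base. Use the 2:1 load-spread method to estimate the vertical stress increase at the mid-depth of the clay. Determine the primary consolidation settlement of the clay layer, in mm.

S_c ≈ 118 mm

Mid-depth of clay below the ground surface: z = 2.3 + 4.2/2 = 4.4 m.
Total vertical stress at mid-clay: σ_v = 18.3×2.3 + 17.8×2.1 = 79.47 kPa.
Pore pressure: u = 9.81×(4.4 − 0.062) = 42.556 kPa.
Initial effective stress: σ'_0 = σ_v − u = 79.47 − 42.556 = 36.914 kPa.
Stress increase at mid-clay by the 2:1 spreading method:
Δσ = qB/(B+z) = 158×2.5/(2.5+4.4) = 57.246 kPa
Final effective stress: σ'_f = σ'_0 + Δσ = 36.914 + 57.246 = 94.16 kPa.
Normally consolidated clay, so the full stress increment lies on the virgin compression line:
S_c = C_c·H/(1+e₀)·log₁₀(σ'_f/σ'_0) = 0.15×4.2/(1+1.18)×log₁₀(94.16/36.914)
    = 0.28899 × 0.40668 = 0.1175 m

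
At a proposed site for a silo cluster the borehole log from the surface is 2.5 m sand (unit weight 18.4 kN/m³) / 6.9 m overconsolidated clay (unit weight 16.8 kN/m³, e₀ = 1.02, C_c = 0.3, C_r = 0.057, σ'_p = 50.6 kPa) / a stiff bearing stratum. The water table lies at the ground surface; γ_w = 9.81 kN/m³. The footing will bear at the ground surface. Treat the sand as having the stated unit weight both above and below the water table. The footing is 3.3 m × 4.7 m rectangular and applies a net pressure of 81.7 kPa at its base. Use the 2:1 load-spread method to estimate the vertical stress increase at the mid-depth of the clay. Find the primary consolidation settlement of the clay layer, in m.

S_c ≈ 0.073 m

Mid-depth of clay below the ground surface: z = 2.5 + 6.9/2 = 5.95 m.
Total vertical stress at mid-clay: σ_v = 18.4×2.5 + 16.8×3.45 = 103.96 kPa.
Pore pressure: u = 9.81×(5.95 − 0) = 58.37 kPa.
Initial effective stress: σ'_0 = σ_v − u = 103.96 − 58.37 = 45.59 kPa.
Stress increase at mid-clay by the 2:1 spreading method:
Δσ = qBL/((B+z)(L+z)) = 81.7×3.3×4.7/((3.3+5.95)(4.7+5.95)) = 12.863 kPa
Final effective stress: σ'_f = 45.59 + 12.863 = 58.453 kPa.
σ'_f = 58.453 > σ'_p = 50.6 kPa, so the stress path crosses the preconsolidation pressure — recompression up to σ'_p, then virgin compression beyond:
S_c = H/(1+e₀)·[C_r·log₁₀(σ'_p/σ'_0) + C_c·log₁₀(σ'_f/σ'_p)]
    = 6.9/2.02 × [0.057×log₁₀(50.6/45.59) + 0.3×log₁₀(58.453/50.6)]
    = 3.4158 × [0.002581 + 0.018797] = 0.07302 m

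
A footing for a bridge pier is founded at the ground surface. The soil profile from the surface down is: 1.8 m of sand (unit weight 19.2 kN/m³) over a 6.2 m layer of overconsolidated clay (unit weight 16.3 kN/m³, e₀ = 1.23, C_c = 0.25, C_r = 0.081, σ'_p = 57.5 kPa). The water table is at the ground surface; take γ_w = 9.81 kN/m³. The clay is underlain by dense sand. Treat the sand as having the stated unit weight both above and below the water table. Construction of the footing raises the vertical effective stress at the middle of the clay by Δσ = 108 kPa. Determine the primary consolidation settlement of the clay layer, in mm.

Mid-depth of clay below the ground surface: z = 1.8 + 6.2/2 = 4.9 m.
Total vertical stress at mid-clay: σ_v = 19.2×1.8 + 16.3×3.1 = 85.09 kPa.
Pore pressure: u = 9.81×(4.9 − 0) = 48.069 kPa.
Initial effective stress: σ'_0 = σ_v − u = 85.09 − 48.069 = 37.021 kPa.
Final effective stress: σ'_f = 37.021 + 108 = 145.02 kPa.
σ'_f = 145.02 > σ'_p = 57.5 kPa, so the stress path crosses the preconsolidation pressure — recompression up to σ'_p, then virgin compression beyond:
S_c = H/(1+e₀)·[C_r·log₁₀(σ'_p/σ'_0) + C_c·log₁₀(σ'_f/σ'_p)]
    = 6.2/2.23 × [0.081×log₁₀(57.5/37.021) + 0.25×log₁₀(145.02/57.5)]
    = 2.7803 × [0.015489 + 0.10044] = 0.3223 m

S_c ≈ 322 mm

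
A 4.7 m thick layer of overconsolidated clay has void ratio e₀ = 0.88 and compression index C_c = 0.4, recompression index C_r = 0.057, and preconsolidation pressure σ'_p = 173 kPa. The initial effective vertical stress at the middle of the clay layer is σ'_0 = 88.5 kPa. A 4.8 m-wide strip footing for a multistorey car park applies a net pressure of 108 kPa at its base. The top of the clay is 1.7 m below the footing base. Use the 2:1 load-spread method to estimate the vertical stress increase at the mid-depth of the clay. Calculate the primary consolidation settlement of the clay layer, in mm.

Mid-depth of clay below the footing base: z = 1.7 + 4.7/2 = 4.05 m.
Stress increase at mid-clay by the 2:1 spreading method:
Δσ = qB/(B+z) = 108×4.8/(4.8+4.05) = 58.576 kPa
Final effective stress: σ'_f = 88.5 + 58.576 = 147.08 kPa.
σ'_f = 147.08 ≤ σ'_p = 173 kPa, so the clay remains overconsolidated and only the recompression index applies:
S_c = C_r·H/(1+e₀)·log₁₀(σ'_f/σ'_0) = 0.057×4.7/1.88×log₁₀(147.08/88.5)
    = 0.1425 × 0.22061 = 0.03144 m

S_c ≈ 31.4 mm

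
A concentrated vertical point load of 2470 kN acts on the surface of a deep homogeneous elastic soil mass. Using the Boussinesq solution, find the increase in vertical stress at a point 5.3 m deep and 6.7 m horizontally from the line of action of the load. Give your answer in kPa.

Δσ_z ≈ 3.86 kPa

Boussinesq vertical stress below a point load on an elastic half-space:
Δσ_z = 3P/(2πz²) · [1 + (r/z)²]^(−5/2)
r/z = 6.7/5.3 = 1.2642; [1+(r/z)²]^(−5/2) = 0.091911.
Δσ_z = 3×2470/(2π×5.3²) × 0.091911 = 41.984 × 0.091911 = 3.859 kPa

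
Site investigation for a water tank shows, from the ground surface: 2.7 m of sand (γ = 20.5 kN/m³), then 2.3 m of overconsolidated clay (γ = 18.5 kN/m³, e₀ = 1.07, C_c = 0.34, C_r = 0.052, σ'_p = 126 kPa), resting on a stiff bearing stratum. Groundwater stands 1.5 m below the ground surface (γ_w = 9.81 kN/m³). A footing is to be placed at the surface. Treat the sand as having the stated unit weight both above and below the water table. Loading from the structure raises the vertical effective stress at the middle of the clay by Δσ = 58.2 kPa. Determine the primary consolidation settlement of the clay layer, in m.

Mid-depth of clay below the ground surface: z = 2.7 + 2.3/2 = 3.85 m.
Total vertical stress at mid-clay: σ_v = 20.5×2.7 + 18.5×1.15 = 76.625 kPa.
Pore pressure: u = 9.81×(3.85 − 1.5) = 23.054 kPa.
Initial effective stress: σ'_0 = σ_v − u = 76.625 − 23.054 = 53.571 kPa.
Final effective stress: σ'_f = 53.571 + 58.2 = 111.77 kPa.
σ'_f = 111.77 ≤ σ'_p = 126 kPa, so the clay remains overconsolidated and only the recompression index applies:
S_c = C_r·H/(1+e₀)·log₁₀(σ'_f/σ'_0) = 0.052×2.3/2.07×log₁₀(111.77/53.571)
    = 0.057777 × 0.3194 = 0.01845 m

S_c ≈ 0.0185 m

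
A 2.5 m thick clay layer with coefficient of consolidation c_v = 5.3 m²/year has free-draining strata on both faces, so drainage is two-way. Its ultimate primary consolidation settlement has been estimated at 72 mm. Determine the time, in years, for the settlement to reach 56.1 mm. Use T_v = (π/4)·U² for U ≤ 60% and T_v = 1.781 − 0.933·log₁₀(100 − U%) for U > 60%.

t ≈ 0.155 years

Drainage path length: H_d = H/2 = 1.25 m (double drainage).
U = S(t)/S_ult = 56.1/72 = 0.7792.
U > 60%: T_v = 1.781 − 0.933·log₁₀(100 − 77.917) = 0.52699.
t = T_v·H_d²/c_v = 0.52699×1.25²/5.3 = 0.1554 years.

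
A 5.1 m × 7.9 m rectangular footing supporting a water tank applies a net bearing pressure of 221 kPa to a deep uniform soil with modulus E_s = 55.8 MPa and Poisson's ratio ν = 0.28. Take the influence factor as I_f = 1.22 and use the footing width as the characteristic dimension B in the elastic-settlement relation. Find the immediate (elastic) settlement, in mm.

Immediate (elastic) settlement: S_e = q·B·(1−ν²)/E_s · I_f.
E_s = 55.8 MPa = 55800 kPa.
S_e = 221 × 5.1 × (1 − 0.28²) / 55800 × 1.22
    = 221 × 5.1 × 0.9216 / 55800 × 1.22
    = 0.02271 m = 22.71 mm

S_e ≈ 22.7 mm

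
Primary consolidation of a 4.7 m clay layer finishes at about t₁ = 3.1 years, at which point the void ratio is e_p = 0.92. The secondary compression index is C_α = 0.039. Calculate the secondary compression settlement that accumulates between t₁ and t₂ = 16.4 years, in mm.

S_s ≈ 69.1 mm

Secondary compression: S_s = C_α·H/(1+e_p)·log₁₀(t₂/t₁)
S_s = 0.039×4.7/(1+0.92)×log₁₀(16.4/3.1)
    = 0.09547 × 0.7235 = 0.06907 m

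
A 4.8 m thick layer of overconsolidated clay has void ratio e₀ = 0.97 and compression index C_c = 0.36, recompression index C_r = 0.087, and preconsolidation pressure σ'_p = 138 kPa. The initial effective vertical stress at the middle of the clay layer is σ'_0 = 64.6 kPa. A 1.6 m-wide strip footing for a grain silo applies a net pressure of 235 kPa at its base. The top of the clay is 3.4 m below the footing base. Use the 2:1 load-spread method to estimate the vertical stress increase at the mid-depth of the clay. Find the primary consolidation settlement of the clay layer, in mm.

Mid-depth of clay below the footing base: z = 3.4 + 4.8/2 = 5.8 m.
Stress increase at mid-clay by the 2:1 spreading method:
Δσ = qB/(B+z) = 235×1.6/(1.6+5.8) = 50.811 kPa
Final effective stress: σ'_f = 64.6 + 50.811 = 115.41 kPa.
σ'_f = 115.41 ≤ σ'_p = 138 kPa, so the clay remains overconsolidated and only the recompression index applies:
S_c = C_r·H/(1+e₀)·log₁₀(σ'_f/σ'_0) = 0.087×4.8/1.97×log₁₀(115.41/64.6)
    = 0.21198 × 0.25201 = 0.05342 m

S_c ≈ 53.4 mm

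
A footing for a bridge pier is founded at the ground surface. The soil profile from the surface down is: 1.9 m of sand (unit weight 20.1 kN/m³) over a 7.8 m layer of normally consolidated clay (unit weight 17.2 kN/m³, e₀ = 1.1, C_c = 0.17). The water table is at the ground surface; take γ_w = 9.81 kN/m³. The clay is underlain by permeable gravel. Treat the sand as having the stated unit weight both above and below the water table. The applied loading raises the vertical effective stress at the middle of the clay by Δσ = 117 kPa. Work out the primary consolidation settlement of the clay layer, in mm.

Mid-depth of clay below the ground surface: z = 1.9 + 7.8/2 = 5.8 m.
Total vertical stress at mid-clay: σ_v = 20.1×1.9 + 17.2×3.9 = 105.27 kPa.
Pore pressure: u = 9.81×(5.8 − 0) = 56.898 kPa.
Initial effective stress: σ'_0 = σ_v − u = 105.27 − 56.898 = 48.372 kPa.
Final effective stress: σ'_f = σ'_0 + Δσ = 48.372 + 117 = 165.37 kPa.
Normally consolidated clay, so the full stress increment lies on the virgin compression line:
S_c = C_c·H/(1+e₀)·log₁₀(σ'_f/σ'_0) = 0.17×7.8/(1+1.1)×log₁₀(165.37/48.372)
    = 0.63143 × 0.53386 = 0.3371 m

S_c ≈ 337 mm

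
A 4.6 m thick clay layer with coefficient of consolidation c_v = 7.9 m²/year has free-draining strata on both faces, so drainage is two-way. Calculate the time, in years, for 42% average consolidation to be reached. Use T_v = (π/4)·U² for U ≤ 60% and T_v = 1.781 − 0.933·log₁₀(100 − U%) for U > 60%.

t ≈ 0.0928 years

Drainage path length: H_d = H/2 = 2.3 m (double drainage).
U ≤ 60%: T_v = (π/4)·U² = (π/4)×0.42² = 0.13854.
t = T_v·H_d²/c_v = 0.13854×2.3²/7.9 = 0.09277 years.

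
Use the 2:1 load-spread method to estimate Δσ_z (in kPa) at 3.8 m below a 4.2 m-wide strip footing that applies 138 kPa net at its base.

By the 2:1 method the load spreads at 1 horizontal : 2 vertical, so at depth z the loaded area has grown by z in each plan dimension:
Δσ = qB/(B+z) = 138×4.2/(4.2+3.8) = 72.45 kPa

Δσ_z ≈ 72.5 kPa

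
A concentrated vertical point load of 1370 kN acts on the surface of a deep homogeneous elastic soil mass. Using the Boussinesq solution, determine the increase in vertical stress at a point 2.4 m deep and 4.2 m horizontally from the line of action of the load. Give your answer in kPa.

Boussinesq vertical stress below a point load on an elastic half-space:
Δσ_z = 3P/(2πz²) · [1 + (r/z)²]^(−5/2)
r/z = 4.2/2.4 = 1.75; [1+(r/z)²]^(−5/2) = 0.030062.
Δσ_z = 3×1370/(2π×2.4²) × 0.030062 = 113.56 × 0.030062 = 3.414 kPa

Δσ_z ≈ 3.41 kPa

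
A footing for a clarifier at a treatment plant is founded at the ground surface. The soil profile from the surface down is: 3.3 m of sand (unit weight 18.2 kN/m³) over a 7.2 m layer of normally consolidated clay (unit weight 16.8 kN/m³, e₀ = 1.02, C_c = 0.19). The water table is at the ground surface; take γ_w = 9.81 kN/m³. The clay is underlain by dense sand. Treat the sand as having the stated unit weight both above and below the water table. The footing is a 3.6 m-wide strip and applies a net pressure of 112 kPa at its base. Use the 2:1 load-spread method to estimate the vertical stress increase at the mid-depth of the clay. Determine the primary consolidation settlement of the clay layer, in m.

S_c ≈ 0.161 m

Mid-depth of clay below the ground surface: z = 3.3 + 7.2/2 = 6.9 m.
Total vertical stress at mid-clay: σ_v = 18.2×3.3 + 16.8×3.6 = 120.54 kPa.
Pore pressure: u = 9.81×(6.9 − 0) = 67.689 kPa.
Initial effective stress: σ'_0 = σ_v − u = 120.54 − 67.689 = 52.851 kPa.
Stress increase at mid-clay by the 2:1 spreading method:
Δσ = qB/(B+z) = 112×3.6/(3.6+6.9) = 38.4 kPa
Final effective stress: σ'_f = σ'_0 + Δσ = 52.851 + 38.4 = 91.251 kPa.
Normally consolidated clay, so the full stress increment lies on the virgin compression line:
S_c = C_c·H/(1+e₀)·log₁₀(σ'_f/σ'_0) = 0.19×7.2/(1+1.02)×log₁₀(91.251/52.851)
    = 0.67723 × 0.23718 = 0.1606 m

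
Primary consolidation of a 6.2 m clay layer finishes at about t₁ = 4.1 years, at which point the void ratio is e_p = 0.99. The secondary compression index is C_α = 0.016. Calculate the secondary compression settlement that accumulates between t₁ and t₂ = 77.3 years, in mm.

S_s ≈ 63.6 mm

Secondary compression: S_s = C_α·H/(1+e_p)·log₁₀(t₂/t₁)
S_s = 0.016×6.2/(1+0.99)×log₁₀(77.3/4.1)
    = 0.04985 × 1.275 = 0.06358 m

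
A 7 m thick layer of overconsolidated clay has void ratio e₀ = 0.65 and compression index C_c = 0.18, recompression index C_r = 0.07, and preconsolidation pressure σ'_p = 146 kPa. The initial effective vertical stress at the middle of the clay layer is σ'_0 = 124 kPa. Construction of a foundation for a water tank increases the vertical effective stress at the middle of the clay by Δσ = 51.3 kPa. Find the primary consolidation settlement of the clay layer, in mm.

S_c ≈ 81.7 mm

Final effective stress: σ'_f = 124 + 51.3 = 175.3 kPa.
σ'_f = 175.3 > σ'_p = 146 kPa, so the stress path crosses the preconsolidation pressure — recompression up to σ'_p, then virgin compression beyond:
S_c = H/(1+e₀)·[C_r·log₁₀(σ'_p/σ'_0) + C_c·log₁₀(σ'_f/σ'_p)]
    = 7/1.65 × [0.07×log₁₀(146/124) + 0.18×log₁₀(175.3/146)]
    = 4.2424 × [0.0049652 + 0.014297] = 0.08172 m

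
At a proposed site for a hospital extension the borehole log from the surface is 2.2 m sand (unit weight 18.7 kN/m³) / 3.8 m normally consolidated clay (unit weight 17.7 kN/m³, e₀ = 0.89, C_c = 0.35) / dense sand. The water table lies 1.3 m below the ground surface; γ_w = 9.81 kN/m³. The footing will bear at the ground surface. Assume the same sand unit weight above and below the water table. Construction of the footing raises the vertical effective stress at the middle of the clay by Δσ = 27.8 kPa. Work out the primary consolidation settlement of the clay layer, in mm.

S_c ≈ 141 mm

Mid-depth of clay below the ground surface: z = 2.2 + 3.8/2 = 4.1 m.
Total vertical stress at mid-clay: σ_v = 18.7×2.2 + 17.7×1.9 = 74.77 kPa.
Pore pressure: u = 9.81×(4.1 − 1.3) = 27.468 kPa.
Initial effective stress: σ'_0 = σ_v − u = 74.77 − 27.468 = 47.302 kPa.
Final effective stress: σ'_f = σ'_0 + Δσ = 47.302 + 27.8 = 75.102 kPa.
Normally consolidated clay, so the full stress increment lies on the virgin compression line:
S_c = C_c·H/(1+e₀)·log₁₀(σ'_f/σ'_0) = 0.35×3.8/(1+0.89)×log₁₀(75.102/47.302)
    = 0.7037 × 0.20077 = 0.1413 m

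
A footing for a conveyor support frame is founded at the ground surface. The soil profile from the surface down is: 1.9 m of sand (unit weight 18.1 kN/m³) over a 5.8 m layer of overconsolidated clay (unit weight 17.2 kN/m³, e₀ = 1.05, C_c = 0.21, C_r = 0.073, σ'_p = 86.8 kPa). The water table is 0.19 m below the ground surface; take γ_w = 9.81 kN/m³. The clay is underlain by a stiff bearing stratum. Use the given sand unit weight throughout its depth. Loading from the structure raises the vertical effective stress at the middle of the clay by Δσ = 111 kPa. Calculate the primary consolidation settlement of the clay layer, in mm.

Mid-depth of clay below the ground surface: z = 1.9 + 5.8/2 = 4.8 m.
Total vertical stress at mid-clay: σ_v = 18.1×1.9 + 17.2×2.9 = 84.27 kPa.
Pore pressure: u = 9.81×(4.8 − 0.19) = 45.224 kPa.
Initial effective stress: σ'_0 = σ_v − u = 84.27 − 45.224 = 39.046 kPa.
Final effective stress: σ'_f = 39.046 + 111 = 150.05 kPa.
σ'_f = 150.05 > σ'_p = 86.8 kPa, so the stress path crosses the preconsolidation pressure — recompression up to σ'_p, then virgin compression beyond:
S_c = H/(1+e₀)·[C_r·log₁₀(σ'_p/σ'_0) + C_c·log₁₀(σ'_f/σ'_p)]
    = 5.8/2.05 × [0.073×log₁₀(86.8/39.046) + 0.21×log₁₀(150.05/86.8)]
    = 2.8293 × [0.025327 + 0.04992] = 0.2129 m

S_c ≈ 213 mm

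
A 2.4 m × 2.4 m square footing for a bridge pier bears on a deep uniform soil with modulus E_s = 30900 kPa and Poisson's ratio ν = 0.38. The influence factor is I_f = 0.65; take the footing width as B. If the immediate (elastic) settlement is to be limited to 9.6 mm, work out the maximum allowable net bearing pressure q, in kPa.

q ≈ 222 kPa

S_e = q·B·(1−ν²)/E_s · I_f  ⇒  q = S_e·E_s / (B·(1−ν²)·I_f).
q = 0.0096 × 30900 / (2.4 × 0.8556 × 0.65) = 222.2 kPa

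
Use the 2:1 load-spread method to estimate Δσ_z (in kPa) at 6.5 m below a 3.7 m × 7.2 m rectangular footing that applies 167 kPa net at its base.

By the 2:1 method the load spreads at 1 horizontal : 2 vertical, so at depth z the loaded area has grown by z in each plan dimension:
Δσ = qBL/((B+z)(L+z)) = 167×3.7×7.2/((3.7+6.5)(7.2+6.5)) = 31.837 kPa

Δσ_z ≈ 31.8 kPa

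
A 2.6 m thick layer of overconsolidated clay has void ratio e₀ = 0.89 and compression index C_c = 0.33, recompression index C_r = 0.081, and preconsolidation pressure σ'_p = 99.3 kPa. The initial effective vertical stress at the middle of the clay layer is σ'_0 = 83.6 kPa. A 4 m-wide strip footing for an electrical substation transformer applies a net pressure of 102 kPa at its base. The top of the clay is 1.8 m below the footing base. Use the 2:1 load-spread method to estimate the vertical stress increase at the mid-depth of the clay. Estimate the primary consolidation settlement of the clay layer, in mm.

S_c ≈ 77.5 mm

Mid-depth of clay below the footing base: z = 1.8 + 2.6/2 = 3.1 m.
Stress increase at mid-clay by the 2:1 spreading method:
Δσ = qB/(B+z) = 102×4/(4+3.1) = 57.465 kPa
Final effective stress: σ'_f = 83.6 + 57.465 = 141.06 kPa.
σ'_f = 141.06 > σ'_p = 99.3 kPa, so the stress path crosses the preconsolidation pressure — recompression up to σ'_p, then virgin compression beyond:
S_c = H/(1+e₀)·[C_r·log₁₀(σ'_p/σ'_0) + C_c·log₁₀(σ'_f/σ'_p)]
    = 2.6/1.89 × [0.081×log₁₀(99.3/83.6) + 0.33×log₁₀(141.06/99.3)]
    = 1.3757 × [0.0060542 + 0.05031] = 0.07754 m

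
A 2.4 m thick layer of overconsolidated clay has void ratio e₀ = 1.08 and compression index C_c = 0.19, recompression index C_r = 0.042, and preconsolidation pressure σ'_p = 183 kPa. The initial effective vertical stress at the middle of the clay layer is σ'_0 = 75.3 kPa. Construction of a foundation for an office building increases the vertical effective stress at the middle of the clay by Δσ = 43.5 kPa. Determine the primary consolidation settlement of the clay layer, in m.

S_c ≈ 0.0096 m

Final effective stress: σ'_f = 75.3 + 43.5 = 118.8 kPa.
σ'_f = 118.8 ≤ σ'_p = 183 kPa, so the clay remains overconsolidated and only the recompression index applies:
S_c = C_r·H/(1+e₀)·log₁₀(σ'_f/σ'_0) = 0.042×2.4/2.08×log₁₀(118.8/75.3)
    = 0.04846 × 0.19802 = 0.009596 m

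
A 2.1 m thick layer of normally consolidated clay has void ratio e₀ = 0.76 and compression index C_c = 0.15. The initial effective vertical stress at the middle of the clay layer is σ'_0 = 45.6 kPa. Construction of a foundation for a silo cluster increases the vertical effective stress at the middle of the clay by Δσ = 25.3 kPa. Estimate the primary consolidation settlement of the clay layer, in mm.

S_c ≈ 34.3 mm

Final effective stress: σ'_f = σ'_0 + Δσ = 45.6 + 25.3 = 70.9 kPa.
Normally consolidated clay, so the full stress increment lies on the virgin compression line:
S_c = C_c·H/(1+e₀)·log₁₀(σ'_f/σ'_0) = 0.15×2.1/(1+0.76)×log₁₀(70.9/45.6)
    = 0.17898 × 0.19168 = 0.03431 m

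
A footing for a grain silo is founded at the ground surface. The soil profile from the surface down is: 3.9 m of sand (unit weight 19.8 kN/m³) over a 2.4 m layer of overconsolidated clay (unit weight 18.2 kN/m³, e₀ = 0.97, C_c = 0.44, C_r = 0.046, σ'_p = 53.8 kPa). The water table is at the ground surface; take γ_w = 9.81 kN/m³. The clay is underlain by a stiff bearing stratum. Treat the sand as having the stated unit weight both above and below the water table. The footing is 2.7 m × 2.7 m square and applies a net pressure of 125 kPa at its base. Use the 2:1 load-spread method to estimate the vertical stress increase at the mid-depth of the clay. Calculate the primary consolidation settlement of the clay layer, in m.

S_c ≈ 0.0427 m

Mid-depth of clay below the ground surface: z = 3.9 + 2.4/2 = 5.1 m.
Total vertical stress at mid-clay: σ_v = 19.8×3.9 + 18.2×1.2 = 99.06 kPa.
Pore pressure: u = 9.81×(5.1 − 0) = 50.031 kPa.
Initial effective stress: σ'_0 = σ_v − u = 99.06 − 50.031 = 49.029 kPa.
Stress increase at mid-clay by the 2:1 spreading method:
Δσ = qBL/((B+z)(L+z)) = 125×2.7×2.7/((2.7+5.1)(2.7+5.1)) = 14.978 kPa
Final effective stress: σ'_f = 49.029 + 14.978 = 64.007 kPa.
σ'_f = 64.007 > σ'_p = 53.8 kPa, so the stress path crosses the preconsolidation pressure — recompression up to σ'_p, then virgin compression beyond:
S_c = H/(1+e₀)·[C_r·log₁₀(σ'_p/σ'_0) + C_c·log₁₀(σ'_f/σ'_p)]
    = 2.4/1.97 × [0.046×log₁₀(53.8/49.029) + 0.44×log₁₀(64.007/53.8)]
    = 1.2183 × [0.0018551 + 0.033196] = 0.0427 m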